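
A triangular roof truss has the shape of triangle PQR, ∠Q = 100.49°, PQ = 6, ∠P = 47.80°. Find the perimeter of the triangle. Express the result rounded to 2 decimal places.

perimeter ≈ 25.68

The third angle is ∠R = 180° − ∠P − ∠Q = 31.71°.
Law of sines: QR = PQ·sin P/sin R ≈ 8.4563.
Law of sines: RP = PQ·sin Q/sin R ≈ 11.224.
Semiperimeter s = (8.4563+11.224+6)/2 = 12.84.
Perimeter = 8.4563 + 11.224 + 6 = 25.681.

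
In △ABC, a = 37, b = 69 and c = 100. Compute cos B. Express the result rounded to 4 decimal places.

cos B ≈ 0.8930

By the law of cosines, cos B = (c² + a² − b²) / (2·c·a) ≈ 0.89297, so ∠B ≈ 26.75°.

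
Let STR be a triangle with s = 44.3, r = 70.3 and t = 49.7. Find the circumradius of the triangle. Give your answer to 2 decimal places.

35.39

By the law of cosines, cos S = (t² + r² − s²) / (2·t·r) ≈ 0.77988, so ∠S ≈ 38.75°.
Circumradius = s/(2 sin S) ≈ 35.388.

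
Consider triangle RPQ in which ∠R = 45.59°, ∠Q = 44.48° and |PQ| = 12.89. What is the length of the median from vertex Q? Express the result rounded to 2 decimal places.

The third angle is ∠P = 180° − ∠Q − ∠R = 89.93°.
Law of sines: |QR| = |PQ|·sin P/sin R ≈ 18.044.
Law of sines: |RP| = |PQ|·sin Q/sin R ≈ 12.643.
Median from Q: ½√(2·|PQ|² + 2·|QR|² − |RP|²) ≈ 14.35.

14.35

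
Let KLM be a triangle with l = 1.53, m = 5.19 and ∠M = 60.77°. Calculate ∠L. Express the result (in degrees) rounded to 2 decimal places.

∠L ≈ 14.91°

Law of sines: sin L = l·sin M/m ≈ 0.25726.
Since m ≥ l, only the acute value applies: ∠L ≈ 14.91°.
Then ∠K = 180° − ∠M − ∠L ≈ 104.32°.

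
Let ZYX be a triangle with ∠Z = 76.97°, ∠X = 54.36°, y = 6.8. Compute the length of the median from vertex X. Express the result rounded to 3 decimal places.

m_X ≈ 6.964

The third angle is ∠Y = 180° − ∠X − ∠Z = 48.67°.
Law of sines: z = y·sin Z/sin Y ≈ 8.8224.
Law of sines: x = y·sin X/sin Y ≈ 7.3594.
Median from X: ½√(2·z² + 2·y² − x²) ≈ 6.964.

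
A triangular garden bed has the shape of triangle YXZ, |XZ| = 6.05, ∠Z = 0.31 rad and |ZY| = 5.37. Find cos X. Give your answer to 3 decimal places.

By the law of cosines, |YX|² = |XZ|² + |ZY|² − 2·|XZ|·|ZY|·cos Z = 3.5596, so |YX| ≈ 1.8867.
Law of cosines again: cos X = (|YX|² + |XZ|² − |ZY|²)/(2·|YX|·|XZ|) ≈ 0.49609, so ∠X ≈ 1.052 rad.

cos X ≈ 0.496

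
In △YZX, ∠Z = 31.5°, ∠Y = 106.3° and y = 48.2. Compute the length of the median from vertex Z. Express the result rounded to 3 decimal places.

39.477

The third angle is ∠X = 180° − ∠Y − ∠Z = 42.20°.
Law of sines: z = y·sin Z/sin Y ≈ 26.239.
Law of sines: x = y·sin X/sin Y ≈ 33.733.
Median from Z: ½√(2·x² + 2·y² − z²) ≈ 39.477.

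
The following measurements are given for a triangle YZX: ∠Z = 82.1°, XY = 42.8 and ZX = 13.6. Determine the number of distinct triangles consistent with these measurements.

ZX·sin Z = 13.6·sin(82.1°) ≈ 13.47.
Since XY ≥ ZX, exactly one triangle exists.

1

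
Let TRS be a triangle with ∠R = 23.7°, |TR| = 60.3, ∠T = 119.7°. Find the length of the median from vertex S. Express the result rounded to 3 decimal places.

The third angle is ∠S = 180° − ∠T − ∠R = 36.60°.
Law of sines: |RS| = |TR|·sin T/sin S ≈ 87.85.
Law of sines: |ST| = |TR|·sin R/sin S ≈ 40.652.
Median from S: ½√(2·|RS|² + 2·|ST|² − |TR|²) ≈ 61.45.

m_S ≈ 61.450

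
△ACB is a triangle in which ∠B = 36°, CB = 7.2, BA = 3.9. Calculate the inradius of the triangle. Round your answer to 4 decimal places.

r ≈ 1.0480

By the law of cosines, AC² = CB² + BA² − 2·CB·BA·cos B = 21.616, so AC ≈ 4.6493.
Area = ½·CB·BA·sin B ≈ 8.2525.
Semiperimeter s = (7.2+3.9+4.6493)/2 = 7.8746.
Inradius = area/s = 8.2525/7.8746 ≈ 1.048.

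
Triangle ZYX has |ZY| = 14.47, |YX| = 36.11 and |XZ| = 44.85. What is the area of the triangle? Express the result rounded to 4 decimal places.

229.6548

Semiperimeter s = (36.11 + 44.85 + 14.47)/2 = 47.715.
Heron's formula: area = √(47.715·11.605·2.865·33.245) ≈ 229.65.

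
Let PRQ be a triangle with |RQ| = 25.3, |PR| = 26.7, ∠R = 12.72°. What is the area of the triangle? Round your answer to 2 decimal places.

Area = ½·|PR|·|RQ|·sin R ≈ 74.369.

74.37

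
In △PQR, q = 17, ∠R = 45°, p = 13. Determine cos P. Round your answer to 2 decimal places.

By the law of cosines, r² = p² + q² − 2·p·q·cos R = 145.46, so r ≈ 12.061.
Law of cosines again: cos P = (q² + r² − p²)/(2·q·r) ≈ 0.64736, so ∠P ≈ 49.66°.

0.65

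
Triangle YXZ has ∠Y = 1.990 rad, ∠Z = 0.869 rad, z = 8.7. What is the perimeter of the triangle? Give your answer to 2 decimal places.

The third angle is ∠X = π − ∠Z − ∠Y = 0.283 rad.
Law of sines: y = z·sin Y/sin Z ≈ 10.406.
Law of sines: x = z·sin X/sin Z ≈ 3.1767.
Semiperimeter s = (10.406+3.1767+8.7)/2 = 11.141.
Perimeter = 10.406 + 3.1767 + 8.7 = 22.282.

perimeter ≈ 22.28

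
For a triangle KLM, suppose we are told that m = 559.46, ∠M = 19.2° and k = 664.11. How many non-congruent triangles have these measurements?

k·sin M = 664.11·sin(19.2°) ≈ 218.4.
Since k sin M < m < k (218.4 < 559.46 < 664.11), two triangles exist.

2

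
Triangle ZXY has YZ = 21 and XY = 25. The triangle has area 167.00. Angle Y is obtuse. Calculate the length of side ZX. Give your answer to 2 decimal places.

43.31

From area = ½·XY·YZ·sin Y, we get sin Y = 2·area/(XY·YZ) ≈ 0.63619.
Taking the obtuse solution, ∠Y ≈ 140.49°.
Law of cosines then gives ZX ≈ 43.314.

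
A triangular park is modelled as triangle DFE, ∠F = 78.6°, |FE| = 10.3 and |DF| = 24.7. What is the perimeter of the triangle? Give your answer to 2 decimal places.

perimeter ≈ 59.81

By the law of cosines, |ED|² = |DF|² + |FE|² − 2·|DF|·|FE|·cos F = 615.61, so |ED| ≈ 24.811.
Semiperimeter s = (10.3+24.811+24.7)/2 = 29.906.
Perimeter = 10.3 + 24.811 + 24.7 = 59.811.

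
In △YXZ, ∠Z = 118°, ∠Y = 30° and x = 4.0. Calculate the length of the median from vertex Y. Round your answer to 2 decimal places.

m_Y ≈ 5.16

The third angle is ∠X = 180° − ∠Z − ∠Y = 32.00°.
Law of sines: y = x·sin Y/sin X ≈ 3.7742.
Law of sines: z = x·sin Z/sin X ≈ 6.6648.
Median from Y: ½√(2·x² + 2·z² − y²) ≈ 5.1622.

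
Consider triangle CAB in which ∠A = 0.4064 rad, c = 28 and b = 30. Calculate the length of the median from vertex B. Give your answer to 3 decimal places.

15.408

By the law of cosines, a² = b² + c² − 2·b·c·cos A = 140.84, so a ≈ 11.867.
Median from B: ½√(2·c² + 2·a² − b²) ≈ 15.408.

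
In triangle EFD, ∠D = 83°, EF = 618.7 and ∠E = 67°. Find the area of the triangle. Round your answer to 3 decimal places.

area ≈ 88751.482

The third angle is ∠F = 180° − ∠D − ∠E = 30.00°.
Law of sines: FD = EF·sin E/sin D ≈ 573.79.
Law of sines: DE = EF·sin F/sin D ≈ 311.67.
Area = ½·EF·FD·sin F ≈ 88751.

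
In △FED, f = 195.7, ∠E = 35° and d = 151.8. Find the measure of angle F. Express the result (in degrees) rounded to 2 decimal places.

By the law of cosines, e² = d² + f² − 2·d·f·cos E = 12672, so e ≈ 112.57.
Law of cosines again: cos F = (e² + d² − f²)/(2·e·d) ≈ -0.07558, so ∠F ≈ 94.33°.

94.33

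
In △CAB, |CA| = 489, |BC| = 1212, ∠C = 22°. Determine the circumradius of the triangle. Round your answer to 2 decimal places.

By the law of cosines, |AB|² = |BC|² + |CA|² − 2·|BC|·|CA|·cos C = 6.0904e+05, so |AB| ≈ 780.41.
Area = ½·|BC|·|CA|·sin C ≈ 1.1101e+05.
Circumradius = |AB|/(2 sin C) ≈ 1041.6.

1041.64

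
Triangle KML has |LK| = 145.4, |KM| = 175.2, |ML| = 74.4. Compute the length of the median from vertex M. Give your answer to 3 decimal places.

Median from M: ½√(2·|KM|² + 2·|ML|² − |LK|²) ≈ 113.27.

m_M ≈ 113.269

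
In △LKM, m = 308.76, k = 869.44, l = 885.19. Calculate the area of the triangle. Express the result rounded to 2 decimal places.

area ≈ 133152.88

Semiperimeter s = (885.19 + 869.44 + 308.76)/2 = 1031.7.
Heron's formula: area = √(1031.7·146.51·162.26·722.94) ≈ 1.3315e+05.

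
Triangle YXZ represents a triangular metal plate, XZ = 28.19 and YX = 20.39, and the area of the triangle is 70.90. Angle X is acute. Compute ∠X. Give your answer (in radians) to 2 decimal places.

From area = ½·YX·XZ·sin X, we get sin X = 2·area/(YX·XZ) ≈ 0.24670.
Taking the acute solution, ∠X ≈ 0.2493 rad.

0.25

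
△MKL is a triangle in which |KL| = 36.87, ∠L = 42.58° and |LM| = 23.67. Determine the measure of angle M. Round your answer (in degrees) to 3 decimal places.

By the law of cosines, |MK|² = |KL|² + |LM|² − 2·|KL|·|LM|·cos L = 634.45, so |MK| ≈ 25.188.
Law of cosines again: cos M = (|LM|² + |MK|² − |KL|²)/(2·|LM|·|MK|) ≈ -0.13810, so ∠M ≈ 97.94°.

∠M ≈ 97.938°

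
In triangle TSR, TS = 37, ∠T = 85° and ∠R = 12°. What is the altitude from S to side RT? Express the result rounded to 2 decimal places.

36.86

The third angle is ∠S = 180° − ∠R − ∠T = 83.00°.
Law of sines: SR = TS·sin T/sin R ≈ 177.28.
Law of sines: RT = TS·sin S/sin R ≈ 176.63.
Area = ½·TS·SR·sin S ≈ 3255.3.
The altitude from S has length 2·area/RT ≈ 36.859.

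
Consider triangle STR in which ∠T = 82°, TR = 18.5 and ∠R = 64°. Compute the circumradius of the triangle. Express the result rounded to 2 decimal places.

The third angle is ∠S = 180° − ∠T − ∠R = 34.00°.
Law of sines: RS = TR·sin T/sin S ≈ 32.761.
Law of sines: ST = TR·sin R/sin S ≈ 29.735.
Circumradius = TR/(2 sin S) ≈ 16.542.

16.54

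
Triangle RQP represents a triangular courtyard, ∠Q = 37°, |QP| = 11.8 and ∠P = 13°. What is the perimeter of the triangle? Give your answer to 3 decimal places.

perimeter ≈ 24.535

The third angle is ∠R = 180° − ∠Q − ∠P = 130.00°.
Law of sines: |PR| = |QP|·sin Q/sin R ≈ 9.2702.
Law of sines: |RQ| = |QP|·sin P/sin R ≈ 3.4651.
Semiperimeter s = (11.8+9.2702+3.4651)/2 = 12.268.
Perimeter = 11.8 + 9.2702 + 3.4651 = 24.535.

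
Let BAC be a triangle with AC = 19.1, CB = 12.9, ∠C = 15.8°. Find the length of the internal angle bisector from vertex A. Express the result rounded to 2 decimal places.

By the law of cosines, BA² = AC² + CB² − 2·AC·CB·cos C = 57.058, so BA ≈ 7.5537.
Law of cosines again: cos A = (BA² + AC² − CB²)/(2·BA·AC) ≈ 0.88531, so ∠A ≈ 27.71°.
The bisector from A has length 2·BA·AC·cos(∠A/2)/(BA+AC) ≈ 10.511.

10.51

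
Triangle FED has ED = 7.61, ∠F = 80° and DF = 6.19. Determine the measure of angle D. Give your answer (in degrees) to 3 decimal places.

∠D ≈ 46.770°

Law of sines: sin E = DF·sin F/ED ≈ 0.80105.
Since ED ≥ DF, only the acute value applies: ∠E ≈ 53.23°.
Then ∠D = 180° − ∠F − ∠E ≈ 46.77°.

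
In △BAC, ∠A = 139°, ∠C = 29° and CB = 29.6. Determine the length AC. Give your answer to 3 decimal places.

The third angle is ∠B = 180° − ∠A − ∠C = 12.00°.
Law of sines: AC = CB·sin B/sin A ≈ 9.3805.

9.381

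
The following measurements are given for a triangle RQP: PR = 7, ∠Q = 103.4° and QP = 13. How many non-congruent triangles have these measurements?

QP·sin Q = 13·sin(103.4°) ≈ 12.65.
Since ∠Q is not acute, a triangle exists only if PR > QP; here PR ≤ QP, so there is no triangle.

0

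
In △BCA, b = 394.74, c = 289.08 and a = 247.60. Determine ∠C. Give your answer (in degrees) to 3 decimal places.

By the law of cosines, cos C = (a² + b² − c²) / (2·a·b) ≈ 0.68325, so ∠C ≈ 46.90°.

∠C ≈ 46.902°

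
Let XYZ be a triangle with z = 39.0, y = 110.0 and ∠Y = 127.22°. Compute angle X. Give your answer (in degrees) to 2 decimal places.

36.38

Law of sines: sin Z = z·sin Y/y ≈ 0.28233.
Since y ≥ z, only the acute value applies: ∠Z ≈ 16.40°.
Then ∠X = 180° − ∠Y − ∠Z ≈ 36.38°.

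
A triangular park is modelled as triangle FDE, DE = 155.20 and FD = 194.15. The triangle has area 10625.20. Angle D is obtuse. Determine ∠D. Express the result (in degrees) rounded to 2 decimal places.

∠D ≈ 135.15°

From area = ½·FD·DE·sin D, we get sin D = 2·area/(FD·DE) ≈ 0.70524.
Taking the obtuse solution, ∠D ≈ 135.15°.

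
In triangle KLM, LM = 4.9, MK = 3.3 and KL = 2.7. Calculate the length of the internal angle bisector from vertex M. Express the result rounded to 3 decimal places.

By the law of cosines, cos M = (LM² + MK² − KL²) / (2·LM·MK) ≈ 0.85374, so ∠M ≈ 31.38°.
The bisector from M has length 2·LM·MK·cos(∠M/2)/(LM+MK) ≈ 3.797.

t_M ≈ 3.797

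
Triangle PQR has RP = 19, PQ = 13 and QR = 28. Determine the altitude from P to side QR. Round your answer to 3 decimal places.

Semiperimeter s = (28 + 19 + 13)/2 = 30.
Heron's formula: area = √(30·2·11·17) ≈ 105.92.
The altitude from P has length 2·area/QR ≈ 7.566.

7.566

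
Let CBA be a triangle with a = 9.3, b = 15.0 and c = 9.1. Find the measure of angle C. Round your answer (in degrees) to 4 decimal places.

∠C ≈ 34.9511°

By the law of cosines, cos C = (b² + a² − c²) / (2·b·a) ≈ 0.81964, so ∠C ≈ 34.95°.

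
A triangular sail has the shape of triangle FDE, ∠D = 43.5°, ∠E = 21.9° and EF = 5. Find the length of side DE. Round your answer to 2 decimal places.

6.60

The third angle is ∠F = 180° − ∠D − ∠E = 114.60°.
Law of sines: DE = EF·sin F/sin D ≈ 6.6044.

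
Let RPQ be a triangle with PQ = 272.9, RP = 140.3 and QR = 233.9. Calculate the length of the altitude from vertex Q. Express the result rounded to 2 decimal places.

233.90

Semiperimeter s = (272.9 + 233.9 + 140.3)/2 = 323.55.
Heron's formula: area = √(323.55·50.65·89.65·183.25) ≈ 16408.
The altitude from Q has length 2·area/RP ≈ 233.9.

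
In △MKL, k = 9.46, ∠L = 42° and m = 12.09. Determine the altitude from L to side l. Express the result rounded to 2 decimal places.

By the law of cosines, l² = m² + k² − 2·m·k·cos L = 65.671, so l ≈ 8.1037.
Area = ½·m·k·sin L ≈ 38.265.
The altitude from L has length 2·area/l ≈ 9.4437.

h_L ≈ 9.44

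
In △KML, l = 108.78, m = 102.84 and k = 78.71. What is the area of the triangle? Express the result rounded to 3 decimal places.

3854.379

Semiperimeter s = (78.71 + 102.84 + 108.78)/2 = 145.17.
Heron's formula: area = √(145.17·66.455·42.325·36.385) ≈ 3854.4.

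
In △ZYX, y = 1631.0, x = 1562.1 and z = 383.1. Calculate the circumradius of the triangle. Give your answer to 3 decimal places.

R ≈ 817.031

By the law of cosines, cos Z = (y² + x² − z²) / (2·y·x) ≈ 0.97213, so ∠Z ≈ 13.56°.
Circumradius = z/(2 sin Z) ≈ 817.03.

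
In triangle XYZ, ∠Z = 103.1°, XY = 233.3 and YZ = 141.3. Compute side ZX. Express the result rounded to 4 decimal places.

156.3590

Law of sines: sin X = YZ·sin Z/XY ≈ 0.58990.
Since XY ≥ YZ, only the acute value applies: ∠X ≈ 36.15°.
Then ∠Y = 180° − ∠Z − ∠X ≈ 40.75°.
Law of sines gives ZX = XY·sin Y/sin Z ≈ 156.36.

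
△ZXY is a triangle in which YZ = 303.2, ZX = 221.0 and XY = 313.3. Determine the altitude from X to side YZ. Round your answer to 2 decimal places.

Semiperimeter s = (313.3 + 303.2 + 221)/2 = 418.75.
Heron's formula: area = √(418.75·105.45·115.55·197.75) ≈ 31765.
The altitude from X has length 2·area/YZ ≈ 209.53.

209.53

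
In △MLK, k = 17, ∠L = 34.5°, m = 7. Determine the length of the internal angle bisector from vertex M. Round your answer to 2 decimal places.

t_M ≈ 13.81

By the law of cosines, l² = k² + m² − 2·k·m·cos L = 141.86, so l ≈ 11.91.
Law of cosines again: cos M = (l² + k² − m²)/(2·l·k) ≈ 0.94297, so ∠M ≈ 19.44°.
The bisector from M has length 2·l·k·cos(∠M/2)/(l+k) ≈ 13.806.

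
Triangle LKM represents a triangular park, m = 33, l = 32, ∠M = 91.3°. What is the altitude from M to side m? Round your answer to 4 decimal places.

Law of sines: sin L = l·sin M/m ≈ 0.96945.
Since m ≥ l, only the acute value applies: ∠L ≈ 75.80°.
Then ∠K = 180° − ∠M − ∠L ≈ 12.90°.
Law of sines gives k = m·sin K/sin M ≈ 7.3689.
Area = ½·m·l·sin K ≈ 117.87.
The altitude from M has length 2·area/m ≈ 7.1437.

h_M ≈ 7.1437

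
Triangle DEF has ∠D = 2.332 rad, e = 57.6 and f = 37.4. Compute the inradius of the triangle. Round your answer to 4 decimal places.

r ≈ 8.5376

By the law of cosines, d² = e² + f² − 2·e·f·cos D = 7688.5, so d ≈ 87.684.
Area = ½·e·f·sin D ≈ 779.84.
Semiperimeter s = (87.684+57.6+37.4)/2 = 91.342.
Inradius = area/s = 779.84/91.342 ≈ 8.5376.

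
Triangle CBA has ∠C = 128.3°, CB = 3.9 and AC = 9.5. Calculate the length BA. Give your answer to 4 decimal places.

12.3039

By the law of cosines, BA² = AC² + CB² − 2·AC·CB·cos C = 151.39, so BA ≈ 12.304.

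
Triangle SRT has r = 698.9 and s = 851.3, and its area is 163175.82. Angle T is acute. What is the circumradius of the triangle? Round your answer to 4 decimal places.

425.8126

From area = ½·s·r·sin T, we get sin T = 2·area/(s·r) ≈ 0.54851.
Taking the acute solution, ∠T ≈ 33.27°.
Law of cosines then gives t ≈ 467.13.
Circumradius = t/(2 sin T) ≈ 425.81.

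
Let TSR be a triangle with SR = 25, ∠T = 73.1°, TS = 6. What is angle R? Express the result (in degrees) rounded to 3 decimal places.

∠R ≈ 13.276°

Law of sines: sin R = TS·sin T/SR ≈ 0.22964.
Since SR ≥ TS, only the acute value applies: ∠R ≈ 13.28°.
Then ∠S = 180° − ∠T − ∠R ≈ 93.62°.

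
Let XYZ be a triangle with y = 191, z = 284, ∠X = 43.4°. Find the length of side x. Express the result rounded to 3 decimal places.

By the law of cosines, x² = y² + z² − 2·y·z·cos X = 38312, so x ≈ 195.74.

195.735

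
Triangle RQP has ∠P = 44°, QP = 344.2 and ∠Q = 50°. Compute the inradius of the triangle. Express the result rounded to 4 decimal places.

The third angle is ∠R = 180° − ∠Q − ∠P = 86.00°.
Law of sines: PR = QP·sin Q/sin R ≈ 264.32.
Law of sines: RQ = QP·sin P/sin R ≈ 239.69.
Area = ½·QP·PR·sin P ≈ 31599.
Semiperimeter s = (344.2+264.32+239.69)/2 = 424.1.
Inradius = area/s = 31599/424.1 ≈ 74.509.

r ≈ 74.5087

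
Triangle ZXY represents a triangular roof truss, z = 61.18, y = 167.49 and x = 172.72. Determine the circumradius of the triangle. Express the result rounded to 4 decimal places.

By the law of cosines, cos Z = (x² + y² − z²) / (2·x·y) ≈ 0.93578, so ∠Z ≈ 0.360 rad.
Circumradius = z/(2 sin Z) ≈ 86.759.

R ≈ 86.7592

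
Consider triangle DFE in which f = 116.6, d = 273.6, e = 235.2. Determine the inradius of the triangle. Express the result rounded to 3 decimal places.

Semiperimeter s = (273.6 + 116.6 + 235.2)/2 = 312.7.
Heron's formula: area = √(312.7·39.1·196.1·77.5) ≈ 13631.
Inradius = area/s = 13631/312.7 ≈ 43.593.

43.593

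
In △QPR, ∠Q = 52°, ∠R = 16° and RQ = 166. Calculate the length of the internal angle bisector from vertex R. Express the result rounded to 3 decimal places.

t_R ≈ 151.046

The third angle is ∠P = 180° − ∠R − ∠Q = 112.00°.
Law of sines: PR = RQ·sin Q/sin P ≈ 141.08.
Law of sines: QP = RQ·sin R/sin P ≈ 49.349.
The bisector from R has length 2·PR·RQ·cos(∠R/2)/(PR+RQ) ≈ 151.05.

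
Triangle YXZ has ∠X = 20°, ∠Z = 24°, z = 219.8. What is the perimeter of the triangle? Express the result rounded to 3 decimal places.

780.020

The third angle is ∠Y = 180° − ∠X − ∠Z = 136.00°.
Law of sines: y = z·sin Y/sin Z ≈ 375.39.
Law of sines: x = z·sin X/sin Z ≈ 184.83.
Semiperimeter s = (375.39+184.83+219.8)/2 = 390.01.
Perimeter = 375.39 + 184.83 + 219.8 = 780.02.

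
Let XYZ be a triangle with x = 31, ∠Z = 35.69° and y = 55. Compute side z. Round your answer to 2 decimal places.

By the law of cosines, z² = x² + y² − 2·x·y·cos Z = 1216.4, so z ≈ 34.878.

34.88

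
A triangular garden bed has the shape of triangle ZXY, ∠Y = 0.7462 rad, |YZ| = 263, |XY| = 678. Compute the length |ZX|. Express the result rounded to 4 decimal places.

516.7111

By the law of cosines, |ZX|² = |XY|² + |YZ|² − 2·|XY|·|YZ|·cos Y = 2.6699e+05, so |ZX| ≈ 516.71.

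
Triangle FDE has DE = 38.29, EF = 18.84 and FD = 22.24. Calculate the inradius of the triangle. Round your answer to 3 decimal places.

Semiperimeter s = (38.29 + 18.84 + 22.24)/2 = 39.685.
Heron's formula: area = √(39.685·1.395·20.845·17.445) ≈ 141.89.
Inradius = area/s = 141.89/39.685 ≈ 3.5753.

3.575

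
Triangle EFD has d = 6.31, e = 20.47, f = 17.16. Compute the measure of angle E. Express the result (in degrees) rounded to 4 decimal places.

By the law of cosines, cos E = (f² + d² − e²) / (2·f·d) ≈ -0.39130, so ∠E ≈ 113.04°.

113.0353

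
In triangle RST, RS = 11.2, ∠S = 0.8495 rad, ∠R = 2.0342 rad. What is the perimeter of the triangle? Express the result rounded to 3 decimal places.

The third angle is ∠T = π − ∠R − ∠S = 0.2579 rad.
Law of sines: ST = RS·sin R/sin T ≈ 39.283.
Law of sines: TR = RS·sin S/sin T ≈ 32.977.
Semiperimeter s = (39.283+32.977+11.2)/2 = 41.73.
Perimeter = 39.283 + 32.977 + 11.2 = 83.46.

83.460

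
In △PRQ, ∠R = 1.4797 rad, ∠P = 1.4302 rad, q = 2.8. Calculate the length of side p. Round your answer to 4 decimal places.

The third angle is ∠Q = π − ∠P − ∠R = 0.2317 rad.
Law of sines: p = q·sin P/sin Q ≈ 12.073.

12.0735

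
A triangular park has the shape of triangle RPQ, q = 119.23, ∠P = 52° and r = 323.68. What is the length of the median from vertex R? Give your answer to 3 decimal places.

By the law of cosines, p² = q² + r² − 2·q·r·cos P = 71465, so p ≈ 267.33.
Median from R: ½√(2·p² + 2·q² − r²) ≈ 129.03.

129.028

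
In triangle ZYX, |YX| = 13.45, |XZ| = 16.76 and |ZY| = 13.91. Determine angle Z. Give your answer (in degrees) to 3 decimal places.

By the law of cosines, cos Z = (|XZ|² + |ZY|² − |YX|²) / (2·|XZ|·|ZY|) ≈ 0.62944, so ∠Z ≈ 50.99°.

∠Z ≈ 50.991°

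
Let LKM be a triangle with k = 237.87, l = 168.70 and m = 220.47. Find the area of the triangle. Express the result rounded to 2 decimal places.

area ≈ 17877.61

Semiperimeter s = (168.7 + 237.87 + 220.47)/2 = 313.52.
Heron's formula: area = √(313.52·144.82·75.65·93.05) ≈ 17878.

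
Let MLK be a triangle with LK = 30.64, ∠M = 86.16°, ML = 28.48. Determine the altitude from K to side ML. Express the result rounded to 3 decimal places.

h_K ≈ 13.338

Law of sines: sin K = ML·sin M/LK ≈ 0.92742.
Since LK ≥ ML, only the acute value applies: ∠K ≈ 68.04°.
Then ∠L = 180° − ∠M − ∠K ≈ 25.80°.
Law of sines gives KM = LK·sin L/sin M ≈ 13.368.
Area = ½·LK·ML·sin L ≈ 189.93.
The altitude from K has length 2·area/ML ≈ 13.338.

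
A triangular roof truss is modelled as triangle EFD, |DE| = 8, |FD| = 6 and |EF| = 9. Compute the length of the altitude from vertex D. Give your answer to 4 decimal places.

Semiperimeter s = (6 + 8 + 9)/2 = 11.5.
Heron's formula: area = √(11.5·5.5·3.5·2.5) ≈ 23.525.
The altitude from D has length 2·area/|EF| ≈ 5.2278.

5.2278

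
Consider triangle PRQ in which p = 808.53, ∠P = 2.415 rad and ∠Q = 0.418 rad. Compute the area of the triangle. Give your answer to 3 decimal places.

60660.510

The third angle is ∠R = π − ∠Q − ∠P = 0.309 rad.
Law of sines: r = p·sin R/sin P ≈ 369.65.
Law of sines: q = p·sin Q/sin P ≈ 494.05.
Area = ½·p·r·sin Q ≈ 60661.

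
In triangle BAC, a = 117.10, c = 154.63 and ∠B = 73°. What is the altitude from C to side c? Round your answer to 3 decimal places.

h_C ≈ 111.983

By the law of cosines, b² = a² + c² − 2·a·c·cos B = 27035, so b ≈ 164.42.
Area = ½·a·c·sin B ≈ 8658.
The altitude from C has length 2·area/c ≈ 111.98.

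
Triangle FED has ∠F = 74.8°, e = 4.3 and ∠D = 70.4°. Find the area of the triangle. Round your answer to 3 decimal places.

The third angle is ∠E = 180° − ∠D − ∠F = 34.80°.
Law of sines: f = e·sin F/sin E ≈ 7.2708.
Law of sines: d = e·sin D/sin E ≈ 7.0979.
Area = ½·e·f·sin D ≈ 14.727.

area ≈ 14.727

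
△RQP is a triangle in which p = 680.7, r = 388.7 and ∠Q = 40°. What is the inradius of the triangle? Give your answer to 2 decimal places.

111.40

By the law of cosines, q² = p² + r² − 2·p·r·cos Q = 2.0907e+05, so q ≈ 457.24.
Area = ½·p·r·sin Q ≈ 85037.
Semiperimeter s = (388.7+457.24+680.7)/2 = 763.32.
Inradius = area/s = 85037/763.32 ≈ 111.4.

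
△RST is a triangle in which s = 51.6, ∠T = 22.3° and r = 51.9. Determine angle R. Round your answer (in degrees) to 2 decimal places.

79.69

By the law of cosines, t² = r² + s² − 2·r·s·cos T = 400.67, so t ≈ 20.017.
Law of cosines again: cos R = (s² + t² − r²)/(2·s·t) ≈ 0.17893, so ∠R ≈ 79.69°.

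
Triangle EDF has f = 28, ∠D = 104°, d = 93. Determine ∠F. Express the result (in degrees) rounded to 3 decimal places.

Law of sines: sin F = f·sin D/d ≈ 0.29213.
Since d ≥ f, only the acute value applies: ∠F ≈ 16.99°.
Then ∠E = 180° − ∠D − ∠F ≈ 59.01°.

∠F ≈ 16.986°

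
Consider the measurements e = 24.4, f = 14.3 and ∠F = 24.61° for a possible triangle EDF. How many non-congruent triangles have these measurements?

2

e·sin F = 24.4·sin(24.61°) ≈ 10.16.
Since e sin F < f < e (10.16 < 14.3 < 24.4), two triangles exist.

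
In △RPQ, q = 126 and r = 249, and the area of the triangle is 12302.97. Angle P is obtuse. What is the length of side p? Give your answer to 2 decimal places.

From area = ½·q·r·sin P, we get sin P = 2·area/(q·r) ≈ 0.78428.
Taking the obtuse solution, ∠P ≈ 128.35°.
Law of cosines then gives p ≈ 341.77.

341.77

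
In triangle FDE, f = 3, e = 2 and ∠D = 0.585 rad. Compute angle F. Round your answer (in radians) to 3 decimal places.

∠F ≈ 1.865 rad

By the law of cosines, d² = e² + f² − 2·e·f·cos D = 2.9955, so d ≈ 1.7307.
Law of cosines again: cos F = (d² + e² − f²)/(2·d·e) ≈ -0.28955, so ∠F ≈ 1.865 rad.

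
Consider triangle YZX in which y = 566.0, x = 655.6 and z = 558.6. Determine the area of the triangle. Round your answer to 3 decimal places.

Semiperimeter s = (566 + 558.6 + 655.6)/2 = 890.1.
Heron's formula: area = √(890.1·324.1·331.5·234.5) ≈ 1.4975e+05.

area ≈ 149751.819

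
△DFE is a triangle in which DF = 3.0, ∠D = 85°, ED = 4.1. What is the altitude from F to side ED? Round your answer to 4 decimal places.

h_F ≈ 2.9886

By the law of cosines, FE² = ED² + DF² − 2·ED·DF·cos D = 23.666, so FE ≈ 4.8648.
Area = ½·ED·DF·sin D ≈ 6.1266.
The altitude from F has length 2·area/ED ≈ 2.9886.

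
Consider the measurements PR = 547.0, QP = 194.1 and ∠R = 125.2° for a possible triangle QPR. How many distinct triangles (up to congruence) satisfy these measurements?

PR·sin R = 547.0·sin(125.2°) ≈ 447.
Since ∠R is not acute, a triangle exists only if QP > PR; here QP ≤ PR, so there is no triangle.

0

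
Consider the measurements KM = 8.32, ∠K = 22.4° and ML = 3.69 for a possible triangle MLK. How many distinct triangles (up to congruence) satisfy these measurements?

2

KM·sin K = 8.32·sin(22.4°) ≈ 3.171.
Since KM sin K < ML < KM (3.171 < 3.69 < 8.32), two triangles exist.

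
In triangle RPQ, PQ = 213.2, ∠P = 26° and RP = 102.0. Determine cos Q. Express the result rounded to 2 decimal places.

cos Q ≈ 0.94

By the law of cosines, QR² = RP² + PQ² − 2·RP·PQ·cos P = 16767, so QR ≈ 129.49.
Law of cosines again: cos Q = (PQ² + QR² − RP²)/(2·PQ·QR) ≈ 0.93849, so ∠Q ≈ 20.20°.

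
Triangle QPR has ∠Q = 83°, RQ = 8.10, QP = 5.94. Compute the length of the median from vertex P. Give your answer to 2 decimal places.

m_P ≈ 6.77

By the law of cosines, PR² = RQ² + QP² − 2·RQ·QP·cos Q = 89.166, so PR ≈ 9.4428.
Median from P: ½√(2·QP² + 2·PR² − RQ²) ≈ 6.7692.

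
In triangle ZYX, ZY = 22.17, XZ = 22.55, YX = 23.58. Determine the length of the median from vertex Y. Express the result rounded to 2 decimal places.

19.92

Median from Y: ½√(2·ZY² + 2·YX² − XZ²) ≈ 19.916.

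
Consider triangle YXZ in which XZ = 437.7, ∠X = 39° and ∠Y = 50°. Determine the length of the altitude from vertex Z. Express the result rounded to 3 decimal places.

h_Z ≈ 275.454

The third angle is ∠Z = 180° − ∠Y − ∠X = 91.00°.
Law of sines: ZY = XZ·sin X/sin Y ≈ 359.58.
Law of sines: YX = XZ·sin Z/sin Y ≈ 571.29.
Area = ½·XZ·ZY·sin Z ≈ 78682.
The altitude from Z has length 2·area/YX ≈ 275.45.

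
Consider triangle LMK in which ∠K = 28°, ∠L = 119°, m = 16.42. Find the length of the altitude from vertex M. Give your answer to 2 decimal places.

The third angle is ∠M = 180° − ∠K − ∠L = 33.00°.
Law of sines: l = m·sin L/sin M ≈ 26.368.
Law of sines: k = m·sin K/sin M ≈ 14.154.
Area = ½·m·l·sin K ≈ 101.63.
The altitude from M has length 2·area/m ≈ 12.379.

12.38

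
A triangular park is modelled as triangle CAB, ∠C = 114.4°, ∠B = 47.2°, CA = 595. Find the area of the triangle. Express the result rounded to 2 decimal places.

69348.93

The third angle is ∠A = 180° − ∠B − ∠C = 18.40°.
Law of sines: AB = CA·sin C/sin B ≈ 738.5.
Law of sines: BC = CA·sin A/sin B ≈ 255.97.
Area = ½·CA·AB·sin A ≈ 69349.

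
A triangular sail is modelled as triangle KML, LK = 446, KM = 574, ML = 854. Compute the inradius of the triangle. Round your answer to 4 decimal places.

Semiperimeter s = (854 + 446 + 574)/2 = 937.
Heron's formula: area = √(937·83·491·363) ≈ 1.1773e+05.
Inradius = area/s = 1.1773e+05/937 ≈ 125.65.

r ≈ 125.6502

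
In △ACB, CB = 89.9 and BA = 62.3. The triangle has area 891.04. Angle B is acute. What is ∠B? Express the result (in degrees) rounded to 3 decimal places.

18.553

From area = ½·CB·BA·sin B, we get sin B = 2·area/(CB·BA) ≈ 0.31818.
Taking the acute solution, ∠B ≈ 18.55°.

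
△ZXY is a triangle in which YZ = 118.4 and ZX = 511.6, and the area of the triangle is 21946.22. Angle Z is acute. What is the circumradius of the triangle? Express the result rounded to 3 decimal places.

From area = ½·YZ·ZX·sin Z, we get sin Z = 2·area/(YZ·ZX) ≈ 0.72462.
Taking the acute solution, ∠Z ≈ 46.44°.
Law of cosines then gives XY ≈ 438.48.
Circumradius = XY/(2 sin Z) ≈ 302.56.

R ≈ 302.560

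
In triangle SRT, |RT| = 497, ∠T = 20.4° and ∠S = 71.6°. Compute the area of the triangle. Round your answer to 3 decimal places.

area ≈ 45342.058

The third angle is ∠R = 180° − ∠T − ∠S = 88.00°.
Law of sines: |TS| = |RT|·sin R/sin S ≈ 523.46.
Law of sines: |SR| = |RT|·sin T/sin S ≈ 182.57.
Area = ½·|RT|·|TS|·sin T ≈ 45342.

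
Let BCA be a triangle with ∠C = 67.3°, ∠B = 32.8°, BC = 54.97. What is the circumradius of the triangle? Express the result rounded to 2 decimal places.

The third angle is ∠A = 180° − ∠B − ∠C = 79.90°.
Law of sines: CA = BC·sin B/sin A ≈ 30.246.
Law of sines: AB = BC·sin C/sin A ≈ 51.51.
Circumradius = BC/(2 sin A) ≈ 27.918.

R ≈ 27.92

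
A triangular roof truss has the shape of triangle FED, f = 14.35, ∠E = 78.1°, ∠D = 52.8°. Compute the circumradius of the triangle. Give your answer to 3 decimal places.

R ≈ 9.493

The third angle is ∠F = 180° − ∠E − ∠D = 49.10°.
Law of sines: e = f·sin E/sin F ≈ 18.577.
Law of sines: d = f·sin D/sin F ≈ 15.122.
Circumradius = f/(2 sin F) ≈ 9.4926.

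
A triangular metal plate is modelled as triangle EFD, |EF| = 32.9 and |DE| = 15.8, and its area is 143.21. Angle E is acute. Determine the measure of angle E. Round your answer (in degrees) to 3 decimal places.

∠E ≈ 33.436°

From area = ½·|DE|·|EF|·sin E, we get sin E = 2·area/(|DE|·|EF|) ≈ 0.55100.
Taking the acute solution, ∠E ≈ 33.44°.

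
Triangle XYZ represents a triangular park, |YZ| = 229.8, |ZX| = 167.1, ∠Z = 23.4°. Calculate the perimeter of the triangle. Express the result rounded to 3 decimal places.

498.131

By the law of cosines, |XY|² = |YZ|² + |ZX|² − 2·|YZ|·|ZX|·cos Z = 10248, so |XY| ≈ 101.23.
Semiperimeter s = (229.8+167.1+101.23)/2 = 249.07.
Perimeter = 229.8 + 167.1 + 101.23 = 498.13.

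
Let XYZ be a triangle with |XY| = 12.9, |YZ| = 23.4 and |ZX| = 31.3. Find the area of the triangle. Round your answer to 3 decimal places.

Semiperimeter s = (23.4 + 31.3 + 12.9)/2 = 33.8.
Heron's formula: area = √(33.8·10.4·2.5·20.9) ≈ 135.52.

135.525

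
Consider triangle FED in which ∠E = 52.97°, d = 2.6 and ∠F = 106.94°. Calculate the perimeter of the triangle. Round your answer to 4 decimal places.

perimeter ≈ 15.8835

The third angle is ∠D = 180° − ∠F − ∠E = 20.09°.
Law of sines: f = d·sin F/sin D ≈ 7.2408.
Law of sines: e = d·sin E/sin D ≈ 6.0427.
Semiperimeter s = (7.2408+6.0427+2.6)/2 = 7.9417.
Perimeter = 7.2408 + 6.0427 + 2.6 = 15.883.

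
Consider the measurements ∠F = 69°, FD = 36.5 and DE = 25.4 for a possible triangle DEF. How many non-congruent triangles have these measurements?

FD·sin F = 36.5·sin(69°) ≈ 34.08.
Since DE = 25.4 < 34.08 = FD sin F, no triangle exists.

0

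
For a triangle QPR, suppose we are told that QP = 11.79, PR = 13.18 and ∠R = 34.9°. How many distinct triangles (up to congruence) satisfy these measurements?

2

PR·sin R = 13.18·sin(34.9°) ≈ 7.541.
Since PR sin R < QP < PR (7.541 < 11.79 < 13.18), two triangles exist.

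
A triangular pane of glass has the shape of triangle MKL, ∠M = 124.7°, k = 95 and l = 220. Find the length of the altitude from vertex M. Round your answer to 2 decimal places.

60.29

By the law of cosines, m² = k² + l² − 2·k·l·cos M = 81221, so m ≈ 284.99.
Area = ½·k·l·sin M ≈ 8591.4.
The altitude from M has length 2·area/m ≈ 60.292.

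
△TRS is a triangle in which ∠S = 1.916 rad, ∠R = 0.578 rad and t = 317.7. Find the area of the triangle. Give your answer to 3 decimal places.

The third angle is ∠T = π − ∠R − ∠S = 0.648 rad.
Law of sines: r = t·sin R/sin T ≈ 287.73.
Law of sines: s = t·sin S/sin T ≈ 495.56.
Area = ½·t·r·sin S ≈ 43009.

43008.820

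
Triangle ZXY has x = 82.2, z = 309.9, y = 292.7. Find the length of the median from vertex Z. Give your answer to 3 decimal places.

149.015

Median from Z: ½√(2·x² + 2·y² − z²) ≈ 149.02.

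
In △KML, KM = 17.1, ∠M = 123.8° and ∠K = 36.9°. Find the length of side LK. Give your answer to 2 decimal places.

The third angle is ∠L = 180° − ∠K − ∠M = 19.30°.
Law of sines: LK = KM·sin M/sin L ≈ 42.993.

42.99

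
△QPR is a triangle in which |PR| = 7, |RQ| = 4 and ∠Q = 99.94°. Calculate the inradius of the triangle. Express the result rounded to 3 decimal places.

r ≈ 1.247

Law of sines: sin P = |RQ|·sin Q/|PR| ≈ 0.56285.
Since |PR| ≥ |RQ|, only the acute value applies: ∠P ≈ 34.25°.
Then ∠R = 180° − ∠Q − ∠P ≈ 45.81°.
Law of sines gives |QP| = |PR|·sin R/sin Q ≈ 5.0954.
Area = ½·|PR|·|RQ|·sin R ≈ 10.038.
Semiperimeter s = (7+4+5.0954)/2 = 8.0477.
Inradius = area/s = 10.038/8.0477 ≈ 1.2473.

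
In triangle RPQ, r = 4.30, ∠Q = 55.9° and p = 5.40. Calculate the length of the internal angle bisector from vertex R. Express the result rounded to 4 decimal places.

By the law of cosines, q² = r² + p² − 2·r·p·cos Q = 21.614, so q ≈ 4.6491.
Law of cosines again: cos R = (p² + q² − r²)/(2·p·q) ≈ 0.64298, so ∠R ≈ 49.99°.
The bisector from R has length 2·p·q·cos(∠R/2)/(p+q) ≈ 4.5286.

t_R ≈ 4.5286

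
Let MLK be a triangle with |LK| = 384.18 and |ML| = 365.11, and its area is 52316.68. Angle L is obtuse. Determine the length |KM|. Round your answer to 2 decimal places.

From area = ½·|ML|·|LK|·sin L, we get sin L = 2·area/(|ML|·|LK|) ≈ 0.74595.
Taking the obtuse solution, ∠L ≈ 2.300 rad.
Law of cosines then gives |KM| ≈ 683.91.

683.91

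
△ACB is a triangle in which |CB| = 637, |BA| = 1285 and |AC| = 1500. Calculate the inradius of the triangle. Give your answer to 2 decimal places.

Semiperimeter s = (637 + 1285 + 1500)/2 = 1711.
Heron's formula: area = √(1711·1074·426·211) ≈ 4.0642e+05.
Inradius = area/s = 4.0642e+05/1711 ≈ 237.53.

r ≈ 237.53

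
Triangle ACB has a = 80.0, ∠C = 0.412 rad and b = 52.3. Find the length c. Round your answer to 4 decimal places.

By the law of cosines, c² = b² + a² − 2·b·a·cos C = 1467.5, so c ≈ 38.308.

38.3081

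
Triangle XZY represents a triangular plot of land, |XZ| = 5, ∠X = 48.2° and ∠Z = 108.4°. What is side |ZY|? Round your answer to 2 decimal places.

The third angle is ∠Y = 180° − ∠X − ∠Z = 23.40°.
Law of sines: |ZY| = |XZ|·sin X/sin Y ≈ 9.3854.

9.39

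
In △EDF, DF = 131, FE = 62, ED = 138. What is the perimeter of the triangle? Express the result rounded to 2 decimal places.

perimeter ≈ 331.00

Perimeter = 131 + 62 + 138 = 331.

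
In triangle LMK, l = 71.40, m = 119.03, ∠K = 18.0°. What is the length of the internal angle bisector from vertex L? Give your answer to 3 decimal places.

By the law of cosines, k² = l² + m² − 2·l·m·cos K = 3100.5, so k ≈ 55.682.
Law of cosines again: cos L = (m² + k² − l²)/(2·m·k) ≈ 0.91815, so ∠L ≈ 23.34°.
The bisector from L has length 2·m·k·cos(∠L/2)/(m+k) ≈ 74.303.

74.303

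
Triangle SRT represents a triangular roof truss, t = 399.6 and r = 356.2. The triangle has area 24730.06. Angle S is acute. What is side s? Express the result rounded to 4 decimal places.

From area = ½·r·t·sin S, we get sin S = 2·area/(r·t) ≈ 0.34748.
Taking the acute solution, ∠S ≈ 20.33°.
Law of cosines then gives s ≈ 140.08.

140.0818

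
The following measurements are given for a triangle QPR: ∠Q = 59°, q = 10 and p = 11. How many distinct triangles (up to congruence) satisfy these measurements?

p·sin Q = 11·sin(59°) ≈ 9.429.
Since p sin Q < q < p (9.429 < 10 < 11), two triangles exist.

2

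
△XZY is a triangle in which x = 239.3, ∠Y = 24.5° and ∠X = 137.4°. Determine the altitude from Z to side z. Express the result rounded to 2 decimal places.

The third angle is ∠Z = 180° − ∠Y − ∠X = 18.10°.
Law of sines: z = x·sin Z/sin X ≈ 109.84.
Law of sines: y = x·sin Y/sin X ≈ 146.61.
Area = ½·x·z·sin Y ≈ 5449.8.
The altitude from Z has length 2·area/z ≈ 99.236.

99.24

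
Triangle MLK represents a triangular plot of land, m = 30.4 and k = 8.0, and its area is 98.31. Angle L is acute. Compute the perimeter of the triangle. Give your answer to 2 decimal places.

From area = ½·k·m·sin L, we get sin L = 2·area/(k·m) ≈ 0.80847.
Taking the acute solution, ∠L ≈ 53.95°.
Law of cosines then gives l ≈ 26.493.
Perimeter = 30.4 + 26.493 + 8 = 64.893.

perimeter ≈ 64.89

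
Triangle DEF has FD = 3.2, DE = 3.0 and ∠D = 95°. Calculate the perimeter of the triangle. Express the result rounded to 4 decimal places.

10.7731

By the law of cosines, EF² = FD² + DE² − 2·FD·DE·cos D = 20.913, so EF ≈ 4.5731.
Semiperimeter s = (4.5731+3.2+3)/2 = 5.3866.
Perimeter = 4.5731 + 3.2 + 3 = 10.773.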